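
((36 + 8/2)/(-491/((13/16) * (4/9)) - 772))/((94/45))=-2925/325616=-0.01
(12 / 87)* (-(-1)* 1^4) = 4 / 29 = 0.14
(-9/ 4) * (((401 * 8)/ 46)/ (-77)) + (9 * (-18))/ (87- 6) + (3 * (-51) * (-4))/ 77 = 14143/ 1771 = 7.99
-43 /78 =-0.55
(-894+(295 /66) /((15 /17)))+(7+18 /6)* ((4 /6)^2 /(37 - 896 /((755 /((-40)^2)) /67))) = -3380191902757 /3802521294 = -888.93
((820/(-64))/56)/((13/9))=-0.16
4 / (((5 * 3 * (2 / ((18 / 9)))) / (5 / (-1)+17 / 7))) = -0.69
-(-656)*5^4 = 410000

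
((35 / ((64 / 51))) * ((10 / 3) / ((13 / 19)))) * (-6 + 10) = 56525 / 104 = 543.51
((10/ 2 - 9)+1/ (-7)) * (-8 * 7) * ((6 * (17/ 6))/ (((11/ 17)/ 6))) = 36571.64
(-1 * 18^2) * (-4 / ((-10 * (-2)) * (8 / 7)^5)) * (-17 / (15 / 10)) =-7714413 / 20480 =-376.68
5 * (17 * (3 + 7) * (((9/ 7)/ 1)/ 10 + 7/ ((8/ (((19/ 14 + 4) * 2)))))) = 226185/ 28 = 8078.04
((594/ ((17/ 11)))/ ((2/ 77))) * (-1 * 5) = -1257795/ 17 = -73987.94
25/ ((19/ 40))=1000/ 19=52.63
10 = 10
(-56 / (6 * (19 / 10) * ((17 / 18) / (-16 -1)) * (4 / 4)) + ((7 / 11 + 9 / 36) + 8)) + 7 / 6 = 246973 / 2508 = 98.47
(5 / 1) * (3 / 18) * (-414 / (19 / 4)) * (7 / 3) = -3220 / 19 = -169.47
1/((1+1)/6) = 3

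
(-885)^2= 783225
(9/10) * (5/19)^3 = 0.02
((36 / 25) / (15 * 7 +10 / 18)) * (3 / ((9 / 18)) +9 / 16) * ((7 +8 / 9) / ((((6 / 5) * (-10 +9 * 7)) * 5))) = 4473 / 2014000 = 0.00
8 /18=4 /9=0.44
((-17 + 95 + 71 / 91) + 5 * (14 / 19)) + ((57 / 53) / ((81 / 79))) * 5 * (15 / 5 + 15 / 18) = 1522651801 / 14845194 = 102.57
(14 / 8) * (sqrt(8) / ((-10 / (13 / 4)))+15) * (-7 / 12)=-245 / 16+637 * sqrt(2) / 960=-14.37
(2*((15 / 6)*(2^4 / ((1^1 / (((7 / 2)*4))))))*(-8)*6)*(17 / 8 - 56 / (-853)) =-100457280 / 853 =-117769.38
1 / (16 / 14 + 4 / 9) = 63 / 100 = 0.63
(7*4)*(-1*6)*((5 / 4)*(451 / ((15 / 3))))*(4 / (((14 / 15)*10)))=-8118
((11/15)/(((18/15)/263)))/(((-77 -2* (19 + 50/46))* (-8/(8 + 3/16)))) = 792419/564480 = 1.40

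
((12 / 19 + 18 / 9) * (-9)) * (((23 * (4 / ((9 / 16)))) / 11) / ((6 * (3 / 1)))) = -19.56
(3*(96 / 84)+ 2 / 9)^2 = 52900 / 3969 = 13.33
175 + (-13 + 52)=214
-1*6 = -6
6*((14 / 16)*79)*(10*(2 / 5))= 1659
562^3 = 177504328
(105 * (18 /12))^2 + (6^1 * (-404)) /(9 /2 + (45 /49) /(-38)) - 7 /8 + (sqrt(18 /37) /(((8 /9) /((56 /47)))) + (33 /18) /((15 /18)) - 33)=189 * sqrt(74) /1739 + 1346385467 /55560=24233.93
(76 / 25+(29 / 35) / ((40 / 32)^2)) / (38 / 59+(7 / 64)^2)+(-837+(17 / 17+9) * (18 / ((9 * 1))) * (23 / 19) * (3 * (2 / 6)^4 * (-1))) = -59240948385257 / 71164193625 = -832.45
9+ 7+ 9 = 25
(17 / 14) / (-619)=-17 / 8666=-0.00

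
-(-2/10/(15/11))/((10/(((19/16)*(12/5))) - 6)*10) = -209/35500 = -0.01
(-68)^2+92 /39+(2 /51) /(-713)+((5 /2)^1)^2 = 2919896341 /630292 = 4632.61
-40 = -40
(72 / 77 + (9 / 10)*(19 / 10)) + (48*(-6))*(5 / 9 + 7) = -16734833 / 7700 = -2173.35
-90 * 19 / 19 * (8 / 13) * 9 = -6480 / 13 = -498.46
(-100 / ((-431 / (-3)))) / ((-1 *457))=300 / 196967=0.00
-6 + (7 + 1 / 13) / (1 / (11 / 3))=778 / 39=19.95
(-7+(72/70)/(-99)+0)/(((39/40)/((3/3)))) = -21592/3003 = -7.19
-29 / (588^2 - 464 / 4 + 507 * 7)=-29 / 349177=-0.00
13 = 13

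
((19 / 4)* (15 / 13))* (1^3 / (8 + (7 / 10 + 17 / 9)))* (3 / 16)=38475 / 396448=0.10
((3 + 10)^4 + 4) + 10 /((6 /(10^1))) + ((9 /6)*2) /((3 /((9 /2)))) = 28586.17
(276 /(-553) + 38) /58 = 10369 /16037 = 0.65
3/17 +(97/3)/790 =8759/40290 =0.22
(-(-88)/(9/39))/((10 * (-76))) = -143/285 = -0.50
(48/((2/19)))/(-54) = -8.44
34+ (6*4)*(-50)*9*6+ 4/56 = -906723/14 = -64765.93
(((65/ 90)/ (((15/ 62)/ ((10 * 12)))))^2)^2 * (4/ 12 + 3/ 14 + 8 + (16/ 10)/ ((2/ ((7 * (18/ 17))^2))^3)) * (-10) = -18162040549517414645908713472/ 3325698394389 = -5461120761930716.04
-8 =-8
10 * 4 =40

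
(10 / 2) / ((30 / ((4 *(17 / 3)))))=34 / 9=3.78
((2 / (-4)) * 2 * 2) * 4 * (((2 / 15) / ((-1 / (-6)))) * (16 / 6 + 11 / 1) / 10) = -656 / 75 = -8.75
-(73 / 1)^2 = -5329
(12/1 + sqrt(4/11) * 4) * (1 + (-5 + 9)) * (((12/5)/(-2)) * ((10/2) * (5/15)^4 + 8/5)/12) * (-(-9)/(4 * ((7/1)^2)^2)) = -673/72030 - 673 * sqrt(11)/1188495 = -0.01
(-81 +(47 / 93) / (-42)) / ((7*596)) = -0.02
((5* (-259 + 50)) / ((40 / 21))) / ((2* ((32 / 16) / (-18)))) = 39501 / 16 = 2468.81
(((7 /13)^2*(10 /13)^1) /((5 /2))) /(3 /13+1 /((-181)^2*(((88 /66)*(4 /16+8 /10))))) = 22474046 /58139887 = 0.39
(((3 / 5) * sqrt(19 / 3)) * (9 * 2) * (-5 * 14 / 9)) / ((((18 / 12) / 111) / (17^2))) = -598808 * sqrt(57) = -4520901.26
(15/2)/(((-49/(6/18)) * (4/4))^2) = 0.00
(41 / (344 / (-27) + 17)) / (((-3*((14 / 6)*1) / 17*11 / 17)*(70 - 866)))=319923 / 7048580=0.05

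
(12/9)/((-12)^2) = 1/108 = 0.01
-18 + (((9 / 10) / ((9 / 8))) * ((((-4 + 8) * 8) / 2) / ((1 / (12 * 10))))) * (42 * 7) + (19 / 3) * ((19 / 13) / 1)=17611435 / 39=451575.26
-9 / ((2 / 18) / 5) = -405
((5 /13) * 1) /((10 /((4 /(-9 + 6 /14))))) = -0.02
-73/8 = -9.12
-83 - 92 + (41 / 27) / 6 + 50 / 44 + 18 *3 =-106573 / 891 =-119.61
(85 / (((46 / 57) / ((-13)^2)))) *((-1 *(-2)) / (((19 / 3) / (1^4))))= 129285 / 23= 5621.09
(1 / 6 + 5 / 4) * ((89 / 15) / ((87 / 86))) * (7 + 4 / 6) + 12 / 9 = 65.04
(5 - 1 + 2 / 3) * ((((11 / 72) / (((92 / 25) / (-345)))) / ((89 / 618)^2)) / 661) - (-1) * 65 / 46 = -1667915845 / 481691852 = -3.46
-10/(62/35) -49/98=-381/62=-6.15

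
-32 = -32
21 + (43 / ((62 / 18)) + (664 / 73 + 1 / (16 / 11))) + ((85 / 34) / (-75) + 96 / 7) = 216507997 / 3801840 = 56.95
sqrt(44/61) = 2 *sqrt(671)/61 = 0.85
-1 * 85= -85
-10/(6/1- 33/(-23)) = -230/171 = -1.35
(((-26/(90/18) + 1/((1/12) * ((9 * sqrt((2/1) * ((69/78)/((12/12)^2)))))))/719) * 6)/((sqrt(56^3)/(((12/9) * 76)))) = -494 * sqrt(14)/176155 + 76 * sqrt(4186)/2430939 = -0.01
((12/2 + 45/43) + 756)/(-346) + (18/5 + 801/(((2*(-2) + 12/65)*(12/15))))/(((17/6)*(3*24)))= -8716566237/2509025920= -3.47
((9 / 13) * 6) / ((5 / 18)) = 972 / 65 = 14.95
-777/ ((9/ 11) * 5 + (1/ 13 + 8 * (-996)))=111111/ 1138828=0.10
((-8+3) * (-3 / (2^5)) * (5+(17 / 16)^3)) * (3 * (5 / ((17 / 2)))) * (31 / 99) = 19679575 / 12255232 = 1.61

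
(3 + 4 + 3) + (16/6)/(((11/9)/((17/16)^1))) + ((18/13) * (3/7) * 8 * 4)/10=142313/10010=14.22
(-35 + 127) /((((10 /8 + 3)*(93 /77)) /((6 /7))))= 8096 /527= 15.36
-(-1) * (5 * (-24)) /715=-24 /143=-0.17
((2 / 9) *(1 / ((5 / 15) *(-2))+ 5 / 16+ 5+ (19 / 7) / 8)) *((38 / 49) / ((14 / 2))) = 2945 / 28812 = 0.10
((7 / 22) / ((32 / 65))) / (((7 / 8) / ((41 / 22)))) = 2665 / 1936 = 1.38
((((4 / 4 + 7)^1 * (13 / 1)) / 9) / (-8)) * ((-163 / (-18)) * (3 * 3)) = -2119 / 18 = -117.72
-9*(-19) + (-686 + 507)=-8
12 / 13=0.92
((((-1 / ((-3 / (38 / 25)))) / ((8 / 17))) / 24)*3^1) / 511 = 323 / 1226400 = 0.00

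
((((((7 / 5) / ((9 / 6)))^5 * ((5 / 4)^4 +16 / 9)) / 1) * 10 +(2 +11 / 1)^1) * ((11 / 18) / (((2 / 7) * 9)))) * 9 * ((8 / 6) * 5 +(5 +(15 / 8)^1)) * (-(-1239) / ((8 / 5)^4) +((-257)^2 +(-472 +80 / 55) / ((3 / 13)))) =185143904678928265343 / 2321901158400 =79738064.65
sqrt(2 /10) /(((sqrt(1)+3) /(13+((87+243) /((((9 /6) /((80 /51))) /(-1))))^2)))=309793813 * sqrt(5) /52020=13316.42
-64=-64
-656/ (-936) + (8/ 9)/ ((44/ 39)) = 1916/ 1287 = 1.49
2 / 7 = 0.29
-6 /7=-0.86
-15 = -15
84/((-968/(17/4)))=-357/968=-0.37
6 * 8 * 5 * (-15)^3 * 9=-7290000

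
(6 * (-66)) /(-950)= 198 /475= 0.42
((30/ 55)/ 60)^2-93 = -1125299/ 12100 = -93.00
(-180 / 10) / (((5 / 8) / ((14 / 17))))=-2016 / 85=-23.72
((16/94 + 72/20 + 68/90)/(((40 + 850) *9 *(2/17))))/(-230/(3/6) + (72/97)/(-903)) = -1187763157/113765277300300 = -0.00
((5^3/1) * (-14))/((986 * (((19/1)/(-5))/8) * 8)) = 4375/9367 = 0.47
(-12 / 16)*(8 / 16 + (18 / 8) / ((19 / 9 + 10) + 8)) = -1329 / 2896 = -0.46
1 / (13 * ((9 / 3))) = 1 / 39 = 0.03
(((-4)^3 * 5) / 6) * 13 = -2080 / 3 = -693.33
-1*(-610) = 610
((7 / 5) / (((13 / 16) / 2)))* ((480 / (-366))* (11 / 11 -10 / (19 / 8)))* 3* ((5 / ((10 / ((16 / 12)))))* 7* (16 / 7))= 114688 / 247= 464.32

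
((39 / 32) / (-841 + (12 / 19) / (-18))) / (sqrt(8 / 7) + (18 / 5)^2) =-0.00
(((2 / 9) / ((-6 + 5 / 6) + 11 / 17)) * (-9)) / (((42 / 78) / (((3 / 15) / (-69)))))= -884 / 371105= -0.00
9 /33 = 3 /11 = 0.27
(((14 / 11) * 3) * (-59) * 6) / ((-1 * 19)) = 14868 / 209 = 71.14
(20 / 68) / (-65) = -1 / 221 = -0.00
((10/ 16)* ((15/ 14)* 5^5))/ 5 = 46875/ 112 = 418.53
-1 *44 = -44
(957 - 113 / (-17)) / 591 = 16382 / 10047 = 1.63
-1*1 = -1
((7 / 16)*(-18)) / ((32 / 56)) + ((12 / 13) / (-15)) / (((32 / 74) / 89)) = -55009 / 2080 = -26.45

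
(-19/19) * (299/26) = -23/2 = -11.50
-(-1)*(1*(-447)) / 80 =-447 / 80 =-5.59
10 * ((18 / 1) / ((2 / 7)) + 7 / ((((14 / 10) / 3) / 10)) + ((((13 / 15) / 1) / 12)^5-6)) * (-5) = -39114057971293 / 3779136000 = -10350.00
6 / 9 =2 / 3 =0.67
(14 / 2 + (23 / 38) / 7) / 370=377 / 19684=0.02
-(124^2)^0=-1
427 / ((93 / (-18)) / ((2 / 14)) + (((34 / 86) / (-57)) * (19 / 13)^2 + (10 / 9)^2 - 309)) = -502687458 / 404912881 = -1.24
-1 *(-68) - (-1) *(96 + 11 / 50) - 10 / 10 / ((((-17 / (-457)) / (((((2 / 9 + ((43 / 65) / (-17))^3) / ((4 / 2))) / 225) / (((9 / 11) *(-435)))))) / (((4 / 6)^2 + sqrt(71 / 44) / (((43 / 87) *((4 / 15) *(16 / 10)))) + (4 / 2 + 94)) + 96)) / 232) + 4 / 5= 35753276601811 *sqrt(781) / 19173459110130000 + 18813224911945526069 / 112867019470968750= 166.74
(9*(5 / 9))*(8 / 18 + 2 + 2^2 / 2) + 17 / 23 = 4753 / 207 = 22.96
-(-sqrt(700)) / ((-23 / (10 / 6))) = -50 * sqrt(7) / 69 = -1.92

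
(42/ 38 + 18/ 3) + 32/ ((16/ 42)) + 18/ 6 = 1788/ 19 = 94.11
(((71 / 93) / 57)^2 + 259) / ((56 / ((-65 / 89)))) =-3.38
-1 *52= -52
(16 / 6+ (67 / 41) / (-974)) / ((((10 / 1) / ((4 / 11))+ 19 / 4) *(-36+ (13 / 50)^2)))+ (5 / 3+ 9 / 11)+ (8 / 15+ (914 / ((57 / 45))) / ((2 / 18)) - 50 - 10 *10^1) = 4604158836828880346 / 725381220172455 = 6347.23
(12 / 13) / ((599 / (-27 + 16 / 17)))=-5316 / 132379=-0.04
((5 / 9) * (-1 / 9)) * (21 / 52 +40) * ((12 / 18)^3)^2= -168080 / 767637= -0.22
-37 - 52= -89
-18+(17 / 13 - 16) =-425 / 13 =-32.69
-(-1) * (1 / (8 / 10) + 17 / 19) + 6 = 619 / 76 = 8.14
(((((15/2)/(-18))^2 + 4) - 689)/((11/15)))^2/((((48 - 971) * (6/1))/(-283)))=568626416875/12759552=44564.76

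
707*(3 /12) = 707 /4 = 176.75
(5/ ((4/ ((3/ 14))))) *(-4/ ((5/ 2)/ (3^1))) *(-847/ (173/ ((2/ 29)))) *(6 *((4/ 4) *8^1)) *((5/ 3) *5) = 871200/ 5017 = 173.65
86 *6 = 516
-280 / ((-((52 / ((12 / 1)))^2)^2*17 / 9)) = 204120 / 485537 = 0.42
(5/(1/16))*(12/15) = 64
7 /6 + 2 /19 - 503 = -57197 /114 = -501.73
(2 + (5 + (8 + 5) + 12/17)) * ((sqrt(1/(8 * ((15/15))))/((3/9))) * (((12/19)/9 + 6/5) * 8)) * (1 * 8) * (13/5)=26504192 * sqrt(2)/8075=4641.81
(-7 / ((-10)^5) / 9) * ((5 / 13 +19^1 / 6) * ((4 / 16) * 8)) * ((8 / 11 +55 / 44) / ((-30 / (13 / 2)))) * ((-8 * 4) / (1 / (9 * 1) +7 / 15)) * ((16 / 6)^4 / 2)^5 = 63310477661667590144 / 4674470337590625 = 13543.88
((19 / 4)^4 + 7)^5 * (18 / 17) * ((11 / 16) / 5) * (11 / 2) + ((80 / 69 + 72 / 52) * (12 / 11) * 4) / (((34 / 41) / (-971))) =144151619475405753086460555914473 / 4918159491507159040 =29310074169886.43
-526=-526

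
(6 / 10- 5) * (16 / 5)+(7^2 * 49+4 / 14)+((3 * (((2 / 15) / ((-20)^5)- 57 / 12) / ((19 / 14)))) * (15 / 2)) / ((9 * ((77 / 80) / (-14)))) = 110360458849 / 43890000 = 2514.48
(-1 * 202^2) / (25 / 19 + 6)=-775276 / 139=-5577.53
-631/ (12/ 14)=-4417/ 6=-736.17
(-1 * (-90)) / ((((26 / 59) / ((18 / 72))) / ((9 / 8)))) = 23895 / 416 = 57.44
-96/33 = -32/11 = -2.91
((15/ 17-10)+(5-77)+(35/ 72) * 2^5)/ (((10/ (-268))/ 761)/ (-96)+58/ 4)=-4676119744/ 1034191209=-4.52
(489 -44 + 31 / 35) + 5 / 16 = 249871 / 560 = 446.20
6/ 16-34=-269/ 8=-33.62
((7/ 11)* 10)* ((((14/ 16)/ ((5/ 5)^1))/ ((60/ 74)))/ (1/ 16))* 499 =1809374/ 33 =54829.52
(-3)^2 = 9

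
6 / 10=3 / 5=0.60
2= 2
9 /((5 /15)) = 27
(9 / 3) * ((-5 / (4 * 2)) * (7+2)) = -135 / 8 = -16.88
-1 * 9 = -9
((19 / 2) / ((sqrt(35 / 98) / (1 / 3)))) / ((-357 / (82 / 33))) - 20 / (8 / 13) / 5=-6.54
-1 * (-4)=4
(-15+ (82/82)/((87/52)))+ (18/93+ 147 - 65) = 182833/2697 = 67.79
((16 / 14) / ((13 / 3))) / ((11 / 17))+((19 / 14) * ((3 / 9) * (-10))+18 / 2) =14666 / 3003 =4.88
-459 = -459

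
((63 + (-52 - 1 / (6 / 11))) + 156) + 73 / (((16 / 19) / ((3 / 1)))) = 20411 / 48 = 425.23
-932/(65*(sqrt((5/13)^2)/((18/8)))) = -83.88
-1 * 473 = -473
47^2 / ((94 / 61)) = 2867 / 2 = 1433.50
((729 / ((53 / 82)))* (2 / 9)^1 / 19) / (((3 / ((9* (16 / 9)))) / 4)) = 283392 / 1007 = 281.42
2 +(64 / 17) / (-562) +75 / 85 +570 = 2736627 / 4777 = 572.88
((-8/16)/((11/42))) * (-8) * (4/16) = 42/11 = 3.82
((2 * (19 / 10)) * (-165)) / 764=-627 / 764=-0.82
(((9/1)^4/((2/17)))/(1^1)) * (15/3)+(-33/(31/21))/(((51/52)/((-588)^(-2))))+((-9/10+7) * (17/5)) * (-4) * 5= 3019732168067/10845660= 278427.70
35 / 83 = 0.42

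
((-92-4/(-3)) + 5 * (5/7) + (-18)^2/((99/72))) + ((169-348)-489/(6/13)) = -503561/462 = -1089.96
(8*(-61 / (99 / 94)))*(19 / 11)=-871568 / 1089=-800.34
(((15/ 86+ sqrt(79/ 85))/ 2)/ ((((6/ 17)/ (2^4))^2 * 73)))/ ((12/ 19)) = 109820/ 28251+ 2584 * sqrt(6715)/ 9855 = 25.37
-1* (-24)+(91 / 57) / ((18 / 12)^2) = 12676 / 513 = 24.71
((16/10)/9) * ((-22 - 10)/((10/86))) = -11008/225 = -48.92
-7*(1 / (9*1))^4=-7 / 6561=-0.00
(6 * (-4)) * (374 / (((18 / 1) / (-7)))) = 3490.67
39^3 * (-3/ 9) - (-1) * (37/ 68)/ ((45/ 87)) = -20167387/ 1020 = -19771.95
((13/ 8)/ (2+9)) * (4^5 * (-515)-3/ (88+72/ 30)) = -3098767555/ 39776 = -77905.46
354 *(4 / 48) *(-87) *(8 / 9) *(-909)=2073732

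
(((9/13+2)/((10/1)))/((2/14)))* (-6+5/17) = -4753/442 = -10.75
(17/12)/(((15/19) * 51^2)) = 19/27540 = 0.00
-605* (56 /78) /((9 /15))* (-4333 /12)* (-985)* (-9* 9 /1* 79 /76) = 21418876392375 /988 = 21679024688.64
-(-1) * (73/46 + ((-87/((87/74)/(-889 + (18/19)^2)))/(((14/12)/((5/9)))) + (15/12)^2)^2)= 331447837302087555359/338392551168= 979477344.16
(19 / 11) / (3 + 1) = 19 / 44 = 0.43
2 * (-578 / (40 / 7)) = -2023 / 10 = -202.30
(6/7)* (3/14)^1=9/49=0.18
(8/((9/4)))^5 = 33554432/59049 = 568.25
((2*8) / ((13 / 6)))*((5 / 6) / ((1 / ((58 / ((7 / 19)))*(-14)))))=-176320 / 13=-13563.08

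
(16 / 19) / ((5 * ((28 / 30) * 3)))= 8 / 133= 0.06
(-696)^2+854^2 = 1213732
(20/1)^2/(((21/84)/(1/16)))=100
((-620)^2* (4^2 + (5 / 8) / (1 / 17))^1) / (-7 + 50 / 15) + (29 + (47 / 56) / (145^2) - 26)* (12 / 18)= -2791266.18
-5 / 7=-0.71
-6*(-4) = 24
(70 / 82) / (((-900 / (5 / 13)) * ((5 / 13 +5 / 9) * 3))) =-7 / 54120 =-0.00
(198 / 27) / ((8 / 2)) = 11 / 6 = 1.83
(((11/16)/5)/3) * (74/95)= 0.04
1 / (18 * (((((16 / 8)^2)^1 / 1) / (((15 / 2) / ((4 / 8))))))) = 5 / 24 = 0.21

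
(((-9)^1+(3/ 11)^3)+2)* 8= -55.84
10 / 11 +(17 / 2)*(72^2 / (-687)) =-63.23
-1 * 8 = -8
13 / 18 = 0.72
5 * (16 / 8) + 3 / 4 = 43 / 4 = 10.75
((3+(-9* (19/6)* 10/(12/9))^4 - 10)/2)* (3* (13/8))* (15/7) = 312622566067305/28672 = 10903409809.83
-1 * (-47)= 47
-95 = -95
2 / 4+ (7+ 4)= 23 / 2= 11.50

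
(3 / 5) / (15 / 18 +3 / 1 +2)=18 / 175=0.10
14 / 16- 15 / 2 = -53 / 8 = -6.62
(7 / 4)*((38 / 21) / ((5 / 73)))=46.23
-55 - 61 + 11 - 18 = -123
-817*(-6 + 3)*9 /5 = 22059 /5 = 4411.80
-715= -715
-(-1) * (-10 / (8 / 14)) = -35 / 2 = -17.50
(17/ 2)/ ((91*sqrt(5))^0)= 17/ 2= 8.50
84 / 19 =4.42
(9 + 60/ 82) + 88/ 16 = 1249/ 82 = 15.23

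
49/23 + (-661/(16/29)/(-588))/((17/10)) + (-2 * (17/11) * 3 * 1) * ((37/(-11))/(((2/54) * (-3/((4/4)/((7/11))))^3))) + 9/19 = -28676905633/244622112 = -117.23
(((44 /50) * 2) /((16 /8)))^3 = 10648 /15625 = 0.68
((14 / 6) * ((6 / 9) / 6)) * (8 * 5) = 280 / 27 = 10.37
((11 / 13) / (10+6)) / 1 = 0.05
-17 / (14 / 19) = -323 / 14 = -23.07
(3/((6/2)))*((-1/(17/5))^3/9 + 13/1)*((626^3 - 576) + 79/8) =140980865279923/44217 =3188386034.33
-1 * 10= -10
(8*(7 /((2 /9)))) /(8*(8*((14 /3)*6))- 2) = 126 /895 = 0.14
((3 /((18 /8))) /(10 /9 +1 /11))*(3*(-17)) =-396 /7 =-56.57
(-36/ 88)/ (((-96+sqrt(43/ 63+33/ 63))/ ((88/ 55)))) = 54 * sqrt(133)/ 7982315+54432/ 7982315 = 0.01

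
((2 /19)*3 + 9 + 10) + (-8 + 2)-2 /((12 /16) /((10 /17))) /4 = 12523 /969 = 12.92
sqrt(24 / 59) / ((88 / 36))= 9*sqrt(354) / 649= 0.26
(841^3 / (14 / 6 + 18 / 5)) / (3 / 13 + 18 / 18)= 115990547595 / 1424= 81454036.23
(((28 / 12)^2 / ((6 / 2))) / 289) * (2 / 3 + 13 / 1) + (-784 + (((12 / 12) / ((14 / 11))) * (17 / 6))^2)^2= 107808769318209 / 177635584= 606909.76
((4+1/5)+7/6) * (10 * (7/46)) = 49/6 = 8.17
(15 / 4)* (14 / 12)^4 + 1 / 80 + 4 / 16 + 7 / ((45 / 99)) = 195349 / 8640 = 22.61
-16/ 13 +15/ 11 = 19/ 143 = 0.13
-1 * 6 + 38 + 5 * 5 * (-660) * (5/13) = -6314.15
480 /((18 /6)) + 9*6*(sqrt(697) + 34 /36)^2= 102*sqrt(697) + 227077 /6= 40539.04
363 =363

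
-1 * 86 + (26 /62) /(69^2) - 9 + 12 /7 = -93.29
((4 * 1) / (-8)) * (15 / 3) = -5 / 2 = -2.50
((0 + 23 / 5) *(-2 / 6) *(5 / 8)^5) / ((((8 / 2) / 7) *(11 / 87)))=-2918125 / 1441792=-2.02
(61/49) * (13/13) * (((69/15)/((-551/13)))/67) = -18239/9044665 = -0.00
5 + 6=11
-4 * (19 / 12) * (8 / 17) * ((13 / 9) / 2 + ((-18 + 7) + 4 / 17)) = 233548 / 7803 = 29.93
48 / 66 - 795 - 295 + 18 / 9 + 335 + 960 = 2285 / 11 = 207.73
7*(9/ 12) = 21/ 4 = 5.25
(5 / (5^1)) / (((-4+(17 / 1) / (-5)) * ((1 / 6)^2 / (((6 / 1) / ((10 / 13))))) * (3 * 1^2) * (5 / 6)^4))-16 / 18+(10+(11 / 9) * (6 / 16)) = -27736891 / 1665000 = -16.66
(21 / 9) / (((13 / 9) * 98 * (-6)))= -1 / 364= -0.00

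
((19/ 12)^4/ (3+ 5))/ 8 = 130321/ 1327104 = 0.10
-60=-60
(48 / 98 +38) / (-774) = -943 / 18963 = -0.05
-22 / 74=-11 / 37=-0.30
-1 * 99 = -99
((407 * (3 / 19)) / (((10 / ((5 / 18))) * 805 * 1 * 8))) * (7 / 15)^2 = 2849 / 47196000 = 0.00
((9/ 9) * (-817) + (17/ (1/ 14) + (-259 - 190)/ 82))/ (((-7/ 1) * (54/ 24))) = 95854/ 2583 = 37.11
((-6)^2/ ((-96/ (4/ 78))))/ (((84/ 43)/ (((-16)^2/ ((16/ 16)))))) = -688/ 273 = -2.52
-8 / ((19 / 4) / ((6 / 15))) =-0.67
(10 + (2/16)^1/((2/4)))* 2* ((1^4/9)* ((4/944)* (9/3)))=41/1416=0.03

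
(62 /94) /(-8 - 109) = -31 /5499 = -0.01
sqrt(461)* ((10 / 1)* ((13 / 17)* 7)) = 910* sqrt(461) / 17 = 1149.33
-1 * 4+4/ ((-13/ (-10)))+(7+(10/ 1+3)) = 248/ 13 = 19.08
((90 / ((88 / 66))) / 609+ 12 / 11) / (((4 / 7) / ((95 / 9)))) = 169955 / 7656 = 22.20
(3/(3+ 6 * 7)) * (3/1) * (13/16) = 13/80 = 0.16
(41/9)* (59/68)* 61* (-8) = -295118/153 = -1928.88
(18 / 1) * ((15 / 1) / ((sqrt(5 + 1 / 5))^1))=118.40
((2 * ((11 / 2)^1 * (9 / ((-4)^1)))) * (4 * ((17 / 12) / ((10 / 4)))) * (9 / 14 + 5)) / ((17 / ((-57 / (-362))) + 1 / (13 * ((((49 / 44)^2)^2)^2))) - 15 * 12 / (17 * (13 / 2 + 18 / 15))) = -29155491511407652630239 / 9819890258218463894360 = -2.97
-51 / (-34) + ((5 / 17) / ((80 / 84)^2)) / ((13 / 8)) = 1878 / 1105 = 1.70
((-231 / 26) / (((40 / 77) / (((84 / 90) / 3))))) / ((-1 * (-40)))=-41503 / 312000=-0.13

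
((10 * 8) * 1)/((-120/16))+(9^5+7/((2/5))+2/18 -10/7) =7440869/126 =59054.52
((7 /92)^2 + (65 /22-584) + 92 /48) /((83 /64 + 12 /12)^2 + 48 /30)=-207047683840 /2458172541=-84.23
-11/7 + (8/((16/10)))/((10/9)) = 41/14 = 2.93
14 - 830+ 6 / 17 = -13866 / 17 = -815.65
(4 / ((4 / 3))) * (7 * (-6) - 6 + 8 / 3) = -136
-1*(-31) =31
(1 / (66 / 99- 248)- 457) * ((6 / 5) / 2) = -1017291 / 3710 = -274.20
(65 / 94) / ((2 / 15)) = 975 / 188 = 5.19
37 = 37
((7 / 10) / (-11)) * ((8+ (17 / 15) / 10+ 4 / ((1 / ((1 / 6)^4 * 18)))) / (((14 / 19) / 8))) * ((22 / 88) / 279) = -0.01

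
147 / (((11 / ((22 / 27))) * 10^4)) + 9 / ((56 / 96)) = 15.43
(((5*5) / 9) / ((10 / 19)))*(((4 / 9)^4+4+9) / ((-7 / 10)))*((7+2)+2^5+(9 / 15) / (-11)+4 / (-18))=-163827190490 / 40920957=-4003.50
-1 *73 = -73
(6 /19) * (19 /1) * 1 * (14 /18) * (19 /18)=133 /27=4.93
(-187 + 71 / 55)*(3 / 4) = -15321 / 110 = -139.28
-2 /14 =-1 /7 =-0.14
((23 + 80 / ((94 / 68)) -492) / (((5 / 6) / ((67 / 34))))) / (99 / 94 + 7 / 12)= -46607076 / 78455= -594.06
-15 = -15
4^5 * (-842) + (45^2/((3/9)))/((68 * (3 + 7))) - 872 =-863071.07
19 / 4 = 4.75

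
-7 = -7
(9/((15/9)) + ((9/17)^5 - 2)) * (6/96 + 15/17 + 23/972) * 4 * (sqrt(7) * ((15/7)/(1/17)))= 111719042015 * sqrt(7)/230016834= 1285.04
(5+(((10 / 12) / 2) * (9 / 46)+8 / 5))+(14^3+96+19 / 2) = 2627687 / 920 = 2856.18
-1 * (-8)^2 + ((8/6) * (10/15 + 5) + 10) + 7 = -355/9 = -39.44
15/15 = 1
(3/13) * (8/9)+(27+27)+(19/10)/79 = 1670801/30810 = 54.23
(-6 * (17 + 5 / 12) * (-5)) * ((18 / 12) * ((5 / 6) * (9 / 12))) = 489.84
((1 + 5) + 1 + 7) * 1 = 14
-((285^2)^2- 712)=-6597499913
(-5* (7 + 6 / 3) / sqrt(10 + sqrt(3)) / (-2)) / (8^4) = 45 / (8192* sqrt(sqrt(3) + 10)) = 0.00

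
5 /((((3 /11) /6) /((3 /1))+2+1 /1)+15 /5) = 330 /397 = 0.83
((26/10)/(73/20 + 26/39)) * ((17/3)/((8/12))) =1326/259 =5.12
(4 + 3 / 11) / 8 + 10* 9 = 7967 / 88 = 90.53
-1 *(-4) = 4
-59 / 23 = -2.57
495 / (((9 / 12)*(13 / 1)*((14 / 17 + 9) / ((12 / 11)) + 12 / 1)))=26928 / 11141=2.42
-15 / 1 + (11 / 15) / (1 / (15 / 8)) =-109 / 8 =-13.62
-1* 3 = -3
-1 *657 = -657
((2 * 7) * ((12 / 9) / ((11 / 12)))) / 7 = 32 / 11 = 2.91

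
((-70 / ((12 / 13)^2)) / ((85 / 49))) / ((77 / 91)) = -753571 / 13464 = -55.97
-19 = -19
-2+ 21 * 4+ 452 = 534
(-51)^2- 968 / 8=2480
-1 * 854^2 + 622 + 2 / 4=-1457387 / 2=-728693.50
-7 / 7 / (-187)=1 / 187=0.01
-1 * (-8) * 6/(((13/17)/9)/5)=2824.62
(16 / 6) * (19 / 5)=152 / 15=10.13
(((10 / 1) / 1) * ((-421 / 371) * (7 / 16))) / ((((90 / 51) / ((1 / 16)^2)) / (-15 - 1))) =7157 / 40704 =0.18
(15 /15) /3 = 1 /3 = 0.33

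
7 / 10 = 0.70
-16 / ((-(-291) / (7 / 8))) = -14 / 291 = -0.05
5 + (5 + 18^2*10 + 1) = 3251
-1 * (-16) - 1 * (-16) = 32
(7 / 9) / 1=7 / 9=0.78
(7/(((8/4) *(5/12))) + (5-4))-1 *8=7/5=1.40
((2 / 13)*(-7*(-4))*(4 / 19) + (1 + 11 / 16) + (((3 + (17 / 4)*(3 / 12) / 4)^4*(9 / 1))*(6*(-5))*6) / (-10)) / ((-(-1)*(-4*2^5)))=-38179326953191 / 265214230528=-143.96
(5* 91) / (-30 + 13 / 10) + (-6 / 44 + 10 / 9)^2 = -23955391 / 1607364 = -14.90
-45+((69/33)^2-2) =-5158/121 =-42.63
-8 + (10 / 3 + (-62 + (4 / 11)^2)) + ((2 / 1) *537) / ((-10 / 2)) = -281.33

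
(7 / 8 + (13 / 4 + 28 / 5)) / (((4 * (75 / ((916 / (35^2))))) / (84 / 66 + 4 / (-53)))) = 31089269 / 1071262500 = 0.03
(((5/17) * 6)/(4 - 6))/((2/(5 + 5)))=-75/17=-4.41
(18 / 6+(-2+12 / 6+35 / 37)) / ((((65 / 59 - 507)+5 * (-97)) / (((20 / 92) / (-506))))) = 0.00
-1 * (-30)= 30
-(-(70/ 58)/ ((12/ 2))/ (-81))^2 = -0.00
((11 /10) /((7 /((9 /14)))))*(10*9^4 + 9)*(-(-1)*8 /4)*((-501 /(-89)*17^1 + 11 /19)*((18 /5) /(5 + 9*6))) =9518467854258 /122217025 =77881.69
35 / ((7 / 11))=55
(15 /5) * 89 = 267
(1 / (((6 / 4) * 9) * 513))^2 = 4 / 191850201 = 0.00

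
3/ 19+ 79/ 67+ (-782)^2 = 778471754/ 1273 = 611525.34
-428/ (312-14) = -214/ 149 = -1.44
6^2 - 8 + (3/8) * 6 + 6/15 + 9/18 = 31.15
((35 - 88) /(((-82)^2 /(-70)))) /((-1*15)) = -371 /10086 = -0.04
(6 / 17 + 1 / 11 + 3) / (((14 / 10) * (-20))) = -23 / 187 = -0.12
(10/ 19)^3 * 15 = 15000/ 6859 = 2.19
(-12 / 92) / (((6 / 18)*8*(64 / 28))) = -63 / 2944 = -0.02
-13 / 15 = -0.87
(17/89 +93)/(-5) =-8294/445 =-18.64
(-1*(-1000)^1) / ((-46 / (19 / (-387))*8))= 2375 / 17802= 0.13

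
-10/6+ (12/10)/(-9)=-9/5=-1.80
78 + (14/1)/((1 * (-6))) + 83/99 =7574/99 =76.51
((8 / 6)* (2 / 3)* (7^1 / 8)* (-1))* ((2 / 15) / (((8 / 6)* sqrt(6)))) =-0.03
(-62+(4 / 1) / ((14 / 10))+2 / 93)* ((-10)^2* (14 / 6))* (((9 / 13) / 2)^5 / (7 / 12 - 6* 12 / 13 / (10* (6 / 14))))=47347456500 / 489621223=96.70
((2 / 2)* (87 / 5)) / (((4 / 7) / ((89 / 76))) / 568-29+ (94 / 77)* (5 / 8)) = -169323924 / 274773355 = -0.62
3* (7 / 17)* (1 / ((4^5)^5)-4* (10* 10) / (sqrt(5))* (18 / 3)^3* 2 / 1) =21 / 19140298416324608-725760* sqrt(5) / 17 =-95461.69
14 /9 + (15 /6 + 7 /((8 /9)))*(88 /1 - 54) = 12755 /36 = 354.31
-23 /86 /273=-23 /23478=-0.00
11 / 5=2.20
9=9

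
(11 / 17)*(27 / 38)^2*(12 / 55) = 2187 / 30685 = 0.07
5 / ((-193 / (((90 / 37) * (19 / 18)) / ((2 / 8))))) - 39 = -39.27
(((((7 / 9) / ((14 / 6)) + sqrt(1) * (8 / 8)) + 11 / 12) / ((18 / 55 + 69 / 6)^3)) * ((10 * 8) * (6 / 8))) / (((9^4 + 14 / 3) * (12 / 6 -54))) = -134763750 / 563865245163961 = -0.00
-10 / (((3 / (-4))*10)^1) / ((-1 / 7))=-28 / 3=-9.33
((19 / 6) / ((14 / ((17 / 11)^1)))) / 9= 323 / 8316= 0.04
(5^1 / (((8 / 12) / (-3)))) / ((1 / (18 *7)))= -2835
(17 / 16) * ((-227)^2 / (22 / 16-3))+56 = -874537 / 26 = -33636.04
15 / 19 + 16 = 319 / 19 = 16.79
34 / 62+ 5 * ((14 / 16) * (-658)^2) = 117441519 / 62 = 1894218.05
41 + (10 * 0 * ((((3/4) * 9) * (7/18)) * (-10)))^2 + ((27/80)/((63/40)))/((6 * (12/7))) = 1969/48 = 41.02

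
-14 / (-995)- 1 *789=-785041 / 995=-788.99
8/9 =0.89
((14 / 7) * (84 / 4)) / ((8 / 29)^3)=512169 / 256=2000.66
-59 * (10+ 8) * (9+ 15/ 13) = -140184/ 13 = -10783.38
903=903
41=41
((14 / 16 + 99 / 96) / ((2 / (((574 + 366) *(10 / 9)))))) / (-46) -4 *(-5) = -5435 / 3312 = -1.64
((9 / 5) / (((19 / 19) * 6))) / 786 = 1 / 2620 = 0.00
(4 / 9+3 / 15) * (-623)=-401.49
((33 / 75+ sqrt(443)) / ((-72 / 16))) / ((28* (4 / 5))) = -5* sqrt(443) / 504 - 11 / 2520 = -0.21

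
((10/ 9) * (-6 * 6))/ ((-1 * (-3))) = -40/ 3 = -13.33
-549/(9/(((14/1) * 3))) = -2562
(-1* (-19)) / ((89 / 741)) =14079 / 89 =158.19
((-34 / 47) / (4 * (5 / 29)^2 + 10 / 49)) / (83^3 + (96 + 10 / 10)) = -700553 / 178876736940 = -0.00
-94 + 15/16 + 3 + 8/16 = -1433/16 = -89.56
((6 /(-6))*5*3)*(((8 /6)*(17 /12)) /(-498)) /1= 85 /1494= 0.06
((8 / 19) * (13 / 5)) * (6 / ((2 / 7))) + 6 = 2754 / 95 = 28.99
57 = 57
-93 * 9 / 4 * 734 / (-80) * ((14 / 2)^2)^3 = 36139302171 / 160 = 225870638.57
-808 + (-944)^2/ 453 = 525112/ 453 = 1159.19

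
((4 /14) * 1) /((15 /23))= 46 /105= 0.44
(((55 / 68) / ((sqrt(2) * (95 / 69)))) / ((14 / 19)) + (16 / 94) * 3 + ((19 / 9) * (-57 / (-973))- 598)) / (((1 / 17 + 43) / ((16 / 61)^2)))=-89166377408 / 93420612999 + 1012 * sqrt(2) / 1588867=-0.95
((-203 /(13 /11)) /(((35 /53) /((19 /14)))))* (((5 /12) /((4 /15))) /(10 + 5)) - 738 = -6768401 /8736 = -774.77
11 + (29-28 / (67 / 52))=1224 / 67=18.27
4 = 4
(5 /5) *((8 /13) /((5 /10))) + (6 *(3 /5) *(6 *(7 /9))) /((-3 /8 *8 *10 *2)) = 309 /325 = 0.95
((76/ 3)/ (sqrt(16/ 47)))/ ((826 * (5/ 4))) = 38 * sqrt(47)/ 6195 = 0.04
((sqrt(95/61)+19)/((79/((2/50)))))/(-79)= -19/156025 - sqrt(5795)/9517525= -0.00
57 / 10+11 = 167 / 10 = 16.70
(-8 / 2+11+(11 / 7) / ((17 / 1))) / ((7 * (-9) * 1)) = -844 / 7497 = -0.11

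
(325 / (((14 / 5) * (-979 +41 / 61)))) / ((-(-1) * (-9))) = 99125 / 7519428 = 0.01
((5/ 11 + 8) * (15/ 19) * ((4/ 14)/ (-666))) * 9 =-1395/ 54131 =-0.03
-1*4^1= -4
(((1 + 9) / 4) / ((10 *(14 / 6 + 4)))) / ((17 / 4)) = 3 / 323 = 0.01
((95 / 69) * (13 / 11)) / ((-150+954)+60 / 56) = 1330 / 658053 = 0.00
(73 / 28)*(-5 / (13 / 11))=-4015 / 364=-11.03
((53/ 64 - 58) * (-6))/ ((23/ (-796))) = -2184423/ 184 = -11871.86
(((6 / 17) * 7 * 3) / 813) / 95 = 42 / 437665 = 0.00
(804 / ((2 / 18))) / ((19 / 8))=57888 / 19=3046.74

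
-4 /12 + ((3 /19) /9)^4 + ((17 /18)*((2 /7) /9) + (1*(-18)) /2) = -229147756 /24630669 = -9.30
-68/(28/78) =-1326/7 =-189.43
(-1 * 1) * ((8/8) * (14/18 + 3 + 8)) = -106/9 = -11.78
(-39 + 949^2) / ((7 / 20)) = 18011240 / 7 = 2573034.29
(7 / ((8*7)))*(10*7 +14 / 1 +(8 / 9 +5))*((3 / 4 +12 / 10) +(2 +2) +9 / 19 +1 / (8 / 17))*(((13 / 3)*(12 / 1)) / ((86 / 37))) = 2528171113 / 1176480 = 2148.93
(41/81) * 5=2.53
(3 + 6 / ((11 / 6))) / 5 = 1.25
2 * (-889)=-1778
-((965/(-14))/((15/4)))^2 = -148996/441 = -337.86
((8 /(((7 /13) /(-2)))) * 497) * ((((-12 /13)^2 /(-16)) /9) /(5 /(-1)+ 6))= 1136 /13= 87.38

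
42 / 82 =21 / 41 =0.51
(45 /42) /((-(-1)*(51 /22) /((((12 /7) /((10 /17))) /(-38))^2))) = 1683 /619115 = 0.00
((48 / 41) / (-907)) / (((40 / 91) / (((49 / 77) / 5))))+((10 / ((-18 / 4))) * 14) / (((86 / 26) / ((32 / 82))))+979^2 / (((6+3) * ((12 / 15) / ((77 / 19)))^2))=62471013595028162411 / 22859250519600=2732854.85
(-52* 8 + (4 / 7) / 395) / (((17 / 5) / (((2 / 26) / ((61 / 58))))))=-66713688 / 7454993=-8.95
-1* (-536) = 536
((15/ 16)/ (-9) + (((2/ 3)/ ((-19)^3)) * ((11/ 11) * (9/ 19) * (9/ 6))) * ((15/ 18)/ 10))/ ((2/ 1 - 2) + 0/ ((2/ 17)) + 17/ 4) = -651641/ 26585484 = -0.02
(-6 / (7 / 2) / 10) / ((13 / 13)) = -6 / 35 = -0.17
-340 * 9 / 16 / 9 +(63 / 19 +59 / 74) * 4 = -13491 / 2812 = -4.80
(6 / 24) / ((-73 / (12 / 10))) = -3 / 730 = -0.00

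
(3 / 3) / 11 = 1 / 11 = 0.09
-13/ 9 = -1.44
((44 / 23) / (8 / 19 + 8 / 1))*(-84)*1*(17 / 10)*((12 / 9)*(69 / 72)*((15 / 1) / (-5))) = 24871 / 200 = 124.36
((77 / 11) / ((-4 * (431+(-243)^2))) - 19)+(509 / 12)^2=1780.17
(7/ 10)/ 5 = 7/ 50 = 0.14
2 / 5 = 0.40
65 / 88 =0.74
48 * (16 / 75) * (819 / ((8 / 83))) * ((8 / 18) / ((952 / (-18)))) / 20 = -36.56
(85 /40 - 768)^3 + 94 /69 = -15870577508299 /35328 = -449235097.04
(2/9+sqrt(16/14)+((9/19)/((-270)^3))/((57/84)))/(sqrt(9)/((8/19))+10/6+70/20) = 175445972/9704356875+48 * sqrt(14)/2065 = 0.11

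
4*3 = 12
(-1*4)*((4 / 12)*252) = -336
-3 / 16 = -0.19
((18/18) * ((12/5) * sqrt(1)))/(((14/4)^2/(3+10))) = 624/245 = 2.55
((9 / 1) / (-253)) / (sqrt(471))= -3 * sqrt(471) / 39721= -0.00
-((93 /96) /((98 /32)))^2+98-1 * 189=-874925 /9604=-91.10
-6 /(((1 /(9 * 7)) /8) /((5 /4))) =-3780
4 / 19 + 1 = 23 / 19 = 1.21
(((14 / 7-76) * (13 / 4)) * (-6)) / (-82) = -1443 / 82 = -17.60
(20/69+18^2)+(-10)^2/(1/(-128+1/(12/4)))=-858524/69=-12442.38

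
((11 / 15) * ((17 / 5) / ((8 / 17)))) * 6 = 3179 / 100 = 31.79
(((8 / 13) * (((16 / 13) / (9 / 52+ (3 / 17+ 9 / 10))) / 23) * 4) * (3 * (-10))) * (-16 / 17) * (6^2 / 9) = 6553600 / 550459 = 11.91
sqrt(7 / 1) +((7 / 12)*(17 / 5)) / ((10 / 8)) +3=sqrt(7) +344 / 75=7.23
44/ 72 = 11/ 18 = 0.61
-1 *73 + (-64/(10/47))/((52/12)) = -9257/65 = -142.42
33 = 33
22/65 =0.34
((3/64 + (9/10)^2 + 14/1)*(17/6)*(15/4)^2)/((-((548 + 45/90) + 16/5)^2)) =-10102675/5194630656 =-0.00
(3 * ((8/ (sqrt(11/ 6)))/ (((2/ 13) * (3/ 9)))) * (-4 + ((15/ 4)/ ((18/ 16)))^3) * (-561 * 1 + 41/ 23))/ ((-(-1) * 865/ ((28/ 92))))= -4176137056 * sqrt(66)/ 15100305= -2246.78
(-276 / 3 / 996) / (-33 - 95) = 23 / 31872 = 0.00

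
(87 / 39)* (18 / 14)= 2.87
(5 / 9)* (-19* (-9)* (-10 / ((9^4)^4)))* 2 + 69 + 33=189008059262885882 / 1853020188851841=102.00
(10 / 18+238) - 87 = 1364 / 9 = 151.56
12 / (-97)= -12 / 97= -0.12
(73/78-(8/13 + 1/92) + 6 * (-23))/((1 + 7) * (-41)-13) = 494033/1223508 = 0.40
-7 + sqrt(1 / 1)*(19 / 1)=12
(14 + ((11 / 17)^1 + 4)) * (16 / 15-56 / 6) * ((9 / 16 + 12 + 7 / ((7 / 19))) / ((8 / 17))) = -992527 / 96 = -10338.82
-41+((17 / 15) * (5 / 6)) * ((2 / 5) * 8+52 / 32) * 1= -26239 / 720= -36.44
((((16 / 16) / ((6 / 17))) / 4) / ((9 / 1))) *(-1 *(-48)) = 34 / 9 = 3.78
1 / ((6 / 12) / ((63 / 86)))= 63 / 43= 1.47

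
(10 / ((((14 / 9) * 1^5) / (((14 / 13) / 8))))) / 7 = 45 / 364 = 0.12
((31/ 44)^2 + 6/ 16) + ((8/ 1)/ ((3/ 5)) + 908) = 5356165/ 5808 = 922.20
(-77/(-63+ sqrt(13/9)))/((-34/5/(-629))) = 42735 * sqrt(13)/71416+ 8076915/71416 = 115.25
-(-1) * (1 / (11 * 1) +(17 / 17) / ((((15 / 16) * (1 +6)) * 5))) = 701 / 5775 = 0.12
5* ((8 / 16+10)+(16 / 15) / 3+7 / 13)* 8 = 53324 / 117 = 455.76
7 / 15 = 0.47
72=72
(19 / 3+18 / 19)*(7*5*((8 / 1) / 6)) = 58100 / 171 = 339.77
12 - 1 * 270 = -258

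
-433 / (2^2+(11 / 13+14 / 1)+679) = -5629 / 9072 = -0.62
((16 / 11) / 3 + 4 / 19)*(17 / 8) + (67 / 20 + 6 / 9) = 68899 / 12540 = 5.49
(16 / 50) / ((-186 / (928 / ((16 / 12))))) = -928 / 775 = -1.20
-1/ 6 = -0.17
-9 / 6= -3 / 2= -1.50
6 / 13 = 0.46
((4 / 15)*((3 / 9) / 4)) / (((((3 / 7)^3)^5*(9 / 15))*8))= 4747561509943 / 3099363912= 1531.79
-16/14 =-8/7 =-1.14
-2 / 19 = -0.11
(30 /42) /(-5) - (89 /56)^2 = -8369 /3136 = -2.67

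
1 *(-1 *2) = -2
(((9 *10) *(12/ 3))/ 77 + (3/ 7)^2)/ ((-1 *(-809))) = 2619/ 436051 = 0.01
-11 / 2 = -5.50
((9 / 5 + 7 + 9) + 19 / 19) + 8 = 134 / 5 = 26.80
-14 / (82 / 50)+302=12032 / 41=293.46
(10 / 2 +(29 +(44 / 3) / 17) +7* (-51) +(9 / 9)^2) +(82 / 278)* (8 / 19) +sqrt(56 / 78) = -320.17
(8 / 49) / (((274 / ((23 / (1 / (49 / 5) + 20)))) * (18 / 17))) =782 / 1214505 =0.00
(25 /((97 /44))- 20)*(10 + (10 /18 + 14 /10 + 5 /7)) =-31928 /291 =-109.72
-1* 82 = -82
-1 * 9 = -9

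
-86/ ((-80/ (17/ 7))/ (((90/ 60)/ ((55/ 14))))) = 2193/ 2200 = 1.00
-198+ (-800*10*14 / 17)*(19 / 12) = -542098 / 51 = -10629.37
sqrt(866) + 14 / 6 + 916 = sqrt(866) + 2755 / 3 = 947.76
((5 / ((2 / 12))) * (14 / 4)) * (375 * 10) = 393750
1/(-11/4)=-0.36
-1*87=-87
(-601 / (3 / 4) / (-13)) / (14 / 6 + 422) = 2404 / 16549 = 0.15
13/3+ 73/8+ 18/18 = 347/24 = 14.46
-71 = -71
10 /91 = 0.11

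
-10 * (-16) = 160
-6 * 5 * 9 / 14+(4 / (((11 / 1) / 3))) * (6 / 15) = -7257 / 385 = -18.85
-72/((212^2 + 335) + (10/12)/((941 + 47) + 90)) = -465696/292864577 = -0.00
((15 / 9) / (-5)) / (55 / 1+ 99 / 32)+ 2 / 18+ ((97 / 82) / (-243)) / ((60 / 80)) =5494277 / 55563651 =0.10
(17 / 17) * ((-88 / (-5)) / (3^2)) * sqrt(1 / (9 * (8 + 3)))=8 * sqrt(11) / 135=0.20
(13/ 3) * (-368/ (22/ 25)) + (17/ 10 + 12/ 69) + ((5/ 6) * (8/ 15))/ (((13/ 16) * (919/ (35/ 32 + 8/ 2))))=-492446522677/ 272033190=-1810.24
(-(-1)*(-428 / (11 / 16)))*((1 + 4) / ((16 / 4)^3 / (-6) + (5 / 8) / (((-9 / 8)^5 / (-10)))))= 63182430 / 146113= 432.42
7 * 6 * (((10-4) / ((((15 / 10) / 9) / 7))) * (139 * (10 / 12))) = 1225980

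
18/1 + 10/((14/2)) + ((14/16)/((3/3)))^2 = 9047/448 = 20.19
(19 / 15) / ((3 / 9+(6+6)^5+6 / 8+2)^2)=48 / 2346400371695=0.00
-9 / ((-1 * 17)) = 9 / 17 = 0.53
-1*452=-452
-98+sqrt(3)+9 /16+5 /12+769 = sqrt(3)+32255 /48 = 673.71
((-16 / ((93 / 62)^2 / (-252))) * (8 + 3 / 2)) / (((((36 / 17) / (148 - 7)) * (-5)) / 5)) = -3400544 / 3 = -1133514.67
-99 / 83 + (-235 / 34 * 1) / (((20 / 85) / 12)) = -58713 / 166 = -353.69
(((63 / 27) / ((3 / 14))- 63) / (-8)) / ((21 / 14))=469 / 108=4.34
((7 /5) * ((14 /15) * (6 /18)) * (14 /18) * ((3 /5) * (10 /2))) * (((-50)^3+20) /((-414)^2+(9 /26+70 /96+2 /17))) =-20210899072 /27272721345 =-0.74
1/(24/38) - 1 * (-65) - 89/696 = 46253/696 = 66.46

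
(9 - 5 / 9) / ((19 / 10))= 40 / 9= 4.44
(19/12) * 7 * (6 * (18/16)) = 1197/16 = 74.81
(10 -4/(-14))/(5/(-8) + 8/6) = 1728/119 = 14.52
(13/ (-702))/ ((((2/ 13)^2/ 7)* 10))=-1183/ 2160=-0.55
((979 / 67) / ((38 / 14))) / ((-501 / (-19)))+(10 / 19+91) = 58503220 / 637773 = 91.73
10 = 10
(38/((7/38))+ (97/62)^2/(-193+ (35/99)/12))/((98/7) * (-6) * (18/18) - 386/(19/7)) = -0.91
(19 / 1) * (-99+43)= -1064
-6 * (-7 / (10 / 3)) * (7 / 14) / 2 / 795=21 / 5300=0.00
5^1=5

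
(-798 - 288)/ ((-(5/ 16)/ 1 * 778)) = 8688/ 1945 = 4.47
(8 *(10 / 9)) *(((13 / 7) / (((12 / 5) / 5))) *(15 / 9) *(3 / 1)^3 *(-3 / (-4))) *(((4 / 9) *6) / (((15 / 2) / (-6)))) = -52000 / 21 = -2476.19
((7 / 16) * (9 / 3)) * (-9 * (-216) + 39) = 41643 / 16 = 2602.69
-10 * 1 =-10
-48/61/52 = -12/793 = -0.02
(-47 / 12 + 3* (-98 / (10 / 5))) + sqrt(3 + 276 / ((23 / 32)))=-1811 / 12 + 3* sqrt(43)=-131.24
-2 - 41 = -43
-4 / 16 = -1 / 4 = -0.25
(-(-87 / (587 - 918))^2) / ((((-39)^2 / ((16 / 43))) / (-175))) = 2354800 / 796179787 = 0.00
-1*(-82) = 82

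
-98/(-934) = 49/467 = 0.10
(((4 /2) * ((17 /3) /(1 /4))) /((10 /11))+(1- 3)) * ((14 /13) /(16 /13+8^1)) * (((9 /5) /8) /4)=2513 /8000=0.31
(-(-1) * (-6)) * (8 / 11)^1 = -48 / 11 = -4.36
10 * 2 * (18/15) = 24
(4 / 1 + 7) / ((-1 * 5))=-11 / 5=-2.20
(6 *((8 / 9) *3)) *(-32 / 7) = -512 / 7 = -73.14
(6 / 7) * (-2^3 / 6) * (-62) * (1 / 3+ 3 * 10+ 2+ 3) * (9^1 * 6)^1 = 946368 / 7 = 135195.43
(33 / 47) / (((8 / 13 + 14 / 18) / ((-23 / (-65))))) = 6831 / 38305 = 0.18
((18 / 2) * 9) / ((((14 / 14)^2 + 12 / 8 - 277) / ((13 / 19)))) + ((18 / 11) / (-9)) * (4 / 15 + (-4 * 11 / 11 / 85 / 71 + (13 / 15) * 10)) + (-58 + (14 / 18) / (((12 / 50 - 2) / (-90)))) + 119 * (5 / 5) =4152535049 / 41967390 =98.95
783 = 783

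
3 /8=0.38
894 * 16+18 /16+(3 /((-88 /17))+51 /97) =15263511 /1067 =14305.07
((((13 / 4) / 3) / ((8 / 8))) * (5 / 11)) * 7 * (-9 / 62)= -1365 / 2728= -0.50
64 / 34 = 32 / 17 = 1.88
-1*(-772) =772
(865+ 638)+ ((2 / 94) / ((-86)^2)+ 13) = 1516.00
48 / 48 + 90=91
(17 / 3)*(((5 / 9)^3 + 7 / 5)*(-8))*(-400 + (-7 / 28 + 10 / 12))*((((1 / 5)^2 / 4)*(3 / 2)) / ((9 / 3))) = 116680792 / 820125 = 142.27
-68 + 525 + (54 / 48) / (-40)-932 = -475.03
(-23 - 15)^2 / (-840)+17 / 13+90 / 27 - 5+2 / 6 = -4763 / 2730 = -1.74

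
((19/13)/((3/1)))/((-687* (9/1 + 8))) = -19/455481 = -0.00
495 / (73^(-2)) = 2637855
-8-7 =-15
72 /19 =3.79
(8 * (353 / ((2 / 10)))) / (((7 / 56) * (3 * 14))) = 56480 / 21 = 2689.52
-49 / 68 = -0.72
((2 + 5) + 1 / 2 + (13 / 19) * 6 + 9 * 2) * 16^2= 144000 / 19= 7578.95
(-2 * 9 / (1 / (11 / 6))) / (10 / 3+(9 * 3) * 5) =-99 / 415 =-0.24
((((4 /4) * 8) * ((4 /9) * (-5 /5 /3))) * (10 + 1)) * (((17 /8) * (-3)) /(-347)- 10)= 1219196 /9369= 130.13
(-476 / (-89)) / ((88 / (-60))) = -3570 / 979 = -3.65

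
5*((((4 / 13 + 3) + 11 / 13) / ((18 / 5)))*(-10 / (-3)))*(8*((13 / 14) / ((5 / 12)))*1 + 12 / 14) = 32700 / 91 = 359.34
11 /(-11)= -1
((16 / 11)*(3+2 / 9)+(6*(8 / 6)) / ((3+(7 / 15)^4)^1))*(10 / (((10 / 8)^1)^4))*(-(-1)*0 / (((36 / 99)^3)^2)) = 0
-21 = -21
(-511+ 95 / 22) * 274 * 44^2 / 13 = -268776464 / 13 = -20675112.62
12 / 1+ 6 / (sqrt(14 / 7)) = 3 * sqrt(2)+ 12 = 16.24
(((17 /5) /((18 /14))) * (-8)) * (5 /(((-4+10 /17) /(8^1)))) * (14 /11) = 906304 /2871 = 315.68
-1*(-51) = 51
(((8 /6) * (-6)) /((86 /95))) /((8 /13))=-1235 /86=-14.36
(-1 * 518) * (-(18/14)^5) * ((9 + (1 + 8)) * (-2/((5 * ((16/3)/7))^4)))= -1592728677/5120000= -311.08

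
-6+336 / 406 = -150 / 29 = -5.17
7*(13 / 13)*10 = 70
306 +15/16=306.94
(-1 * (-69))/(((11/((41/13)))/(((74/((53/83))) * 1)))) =17375718/7579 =2292.61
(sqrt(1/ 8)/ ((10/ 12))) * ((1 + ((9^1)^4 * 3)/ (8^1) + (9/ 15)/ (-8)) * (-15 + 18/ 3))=-664551 * sqrt(2)/ 100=-9398.17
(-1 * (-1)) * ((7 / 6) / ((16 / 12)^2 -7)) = -21 / 94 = -0.22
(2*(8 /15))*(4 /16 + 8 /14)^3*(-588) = -12167 /35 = -347.63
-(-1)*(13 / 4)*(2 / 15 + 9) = 1781 / 60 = 29.68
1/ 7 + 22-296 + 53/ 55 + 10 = -101214/ 385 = -262.89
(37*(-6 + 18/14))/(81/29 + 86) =-35409/18025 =-1.96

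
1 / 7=0.14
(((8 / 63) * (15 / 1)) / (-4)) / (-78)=5 / 819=0.01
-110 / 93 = -1.18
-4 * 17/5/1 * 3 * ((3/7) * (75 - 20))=-6732/7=-961.71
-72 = -72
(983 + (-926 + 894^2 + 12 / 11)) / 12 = 2930745 / 44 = 66607.84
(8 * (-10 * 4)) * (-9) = 2880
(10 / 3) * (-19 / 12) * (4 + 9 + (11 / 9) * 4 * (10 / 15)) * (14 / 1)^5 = -11214974960 / 243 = -46152160.33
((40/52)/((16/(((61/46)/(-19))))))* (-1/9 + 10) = -27145/818064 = -0.03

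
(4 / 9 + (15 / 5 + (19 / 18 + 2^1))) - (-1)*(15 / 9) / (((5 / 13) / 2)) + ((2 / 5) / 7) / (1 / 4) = 15.40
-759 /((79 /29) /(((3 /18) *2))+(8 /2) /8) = -87.52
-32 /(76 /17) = -136 /19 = -7.16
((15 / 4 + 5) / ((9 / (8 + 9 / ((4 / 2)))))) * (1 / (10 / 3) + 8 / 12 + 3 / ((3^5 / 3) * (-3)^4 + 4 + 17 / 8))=266751275 / 22695984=11.75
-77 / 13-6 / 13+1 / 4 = -319 / 52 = -6.13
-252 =-252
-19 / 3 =-6.33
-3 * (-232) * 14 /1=9744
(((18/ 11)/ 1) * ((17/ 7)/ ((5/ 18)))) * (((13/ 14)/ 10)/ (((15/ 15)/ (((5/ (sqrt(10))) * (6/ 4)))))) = 53703 * sqrt(10)/ 53900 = 3.15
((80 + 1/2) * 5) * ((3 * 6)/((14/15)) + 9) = 11385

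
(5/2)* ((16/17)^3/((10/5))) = 5120/4913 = 1.04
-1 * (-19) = 19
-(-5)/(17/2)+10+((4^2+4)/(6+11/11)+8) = 2552/119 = 21.45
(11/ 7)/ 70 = 11/ 490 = 0.02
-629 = -629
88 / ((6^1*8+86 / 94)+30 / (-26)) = 26884 / 14591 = 1.84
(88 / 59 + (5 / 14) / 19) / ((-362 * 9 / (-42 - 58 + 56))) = 86911 / 4260921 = 0.02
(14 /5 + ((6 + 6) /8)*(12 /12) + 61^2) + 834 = 45593 /10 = 4559.30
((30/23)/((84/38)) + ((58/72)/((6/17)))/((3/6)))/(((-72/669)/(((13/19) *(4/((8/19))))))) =-259846067/834624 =-311.33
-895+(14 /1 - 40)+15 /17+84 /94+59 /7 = -910.80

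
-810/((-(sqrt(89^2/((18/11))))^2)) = 14580/87131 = 0.17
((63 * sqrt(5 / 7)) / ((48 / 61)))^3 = 214497045 * sqrt(35) / 4096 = 309809.97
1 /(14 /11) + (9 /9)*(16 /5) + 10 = 979 /70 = 13.99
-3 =-3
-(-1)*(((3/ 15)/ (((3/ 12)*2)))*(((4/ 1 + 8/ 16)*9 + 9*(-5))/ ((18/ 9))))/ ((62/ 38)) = -171/ 310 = -0.55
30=30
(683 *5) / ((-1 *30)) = -683 / 6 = -113.83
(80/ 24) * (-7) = -70/ 3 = -23.33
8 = 8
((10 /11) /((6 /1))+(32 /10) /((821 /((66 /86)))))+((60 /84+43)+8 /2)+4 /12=1965439978 /40774965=48.20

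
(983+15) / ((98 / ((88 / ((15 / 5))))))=43912 / 147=298.72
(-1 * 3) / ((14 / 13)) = -39 / 14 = -2.79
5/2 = 2.50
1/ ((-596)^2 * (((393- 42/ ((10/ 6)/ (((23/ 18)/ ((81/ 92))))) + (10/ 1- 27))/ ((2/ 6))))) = 0.00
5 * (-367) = -1835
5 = 5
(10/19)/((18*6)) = 0.00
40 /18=20 /9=2.22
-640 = -640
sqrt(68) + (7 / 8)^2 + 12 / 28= 535 / 448 + 2*sqrt(17)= 9.44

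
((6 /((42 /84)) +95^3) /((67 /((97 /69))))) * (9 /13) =249499617 /20033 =12454.43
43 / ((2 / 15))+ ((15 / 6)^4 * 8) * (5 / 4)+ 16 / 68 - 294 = 57033 / 136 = 419.36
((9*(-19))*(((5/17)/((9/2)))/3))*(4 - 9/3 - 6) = 950/51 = 18.63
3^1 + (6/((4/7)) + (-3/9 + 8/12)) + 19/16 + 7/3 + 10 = 1313/48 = 27.35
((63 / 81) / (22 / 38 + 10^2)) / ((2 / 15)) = 95 / 1638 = 0.06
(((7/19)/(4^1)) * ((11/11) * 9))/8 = 63/608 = 0.10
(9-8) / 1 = 1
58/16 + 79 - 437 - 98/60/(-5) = -354.05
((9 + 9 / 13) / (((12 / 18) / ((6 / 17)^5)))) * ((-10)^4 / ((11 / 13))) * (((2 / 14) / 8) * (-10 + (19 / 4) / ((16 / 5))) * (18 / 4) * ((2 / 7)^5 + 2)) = -338370514509375 / 262498902589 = -1289.04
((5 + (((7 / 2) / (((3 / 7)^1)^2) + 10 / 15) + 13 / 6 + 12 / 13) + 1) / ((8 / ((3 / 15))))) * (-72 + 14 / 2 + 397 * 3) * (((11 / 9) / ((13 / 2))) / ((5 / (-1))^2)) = 20876603 / 3422250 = 6.10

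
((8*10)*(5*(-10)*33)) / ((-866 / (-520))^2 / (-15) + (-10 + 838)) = -12168000000 / 76309501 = -159.46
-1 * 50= -50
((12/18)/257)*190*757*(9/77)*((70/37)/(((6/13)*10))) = 1869790/104599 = 17.88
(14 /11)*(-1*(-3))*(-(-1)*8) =336 /11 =30.55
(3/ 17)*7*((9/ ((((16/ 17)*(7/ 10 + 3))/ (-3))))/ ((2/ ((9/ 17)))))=-2.54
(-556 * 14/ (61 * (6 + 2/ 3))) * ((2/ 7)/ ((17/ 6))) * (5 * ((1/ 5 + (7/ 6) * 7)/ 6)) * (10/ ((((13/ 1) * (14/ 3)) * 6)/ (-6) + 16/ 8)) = 2.29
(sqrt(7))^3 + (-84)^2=7 * sqrt(7) + 7056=7074.52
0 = 0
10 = 10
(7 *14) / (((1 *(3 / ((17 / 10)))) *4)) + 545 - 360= 11933 / 60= 198.88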